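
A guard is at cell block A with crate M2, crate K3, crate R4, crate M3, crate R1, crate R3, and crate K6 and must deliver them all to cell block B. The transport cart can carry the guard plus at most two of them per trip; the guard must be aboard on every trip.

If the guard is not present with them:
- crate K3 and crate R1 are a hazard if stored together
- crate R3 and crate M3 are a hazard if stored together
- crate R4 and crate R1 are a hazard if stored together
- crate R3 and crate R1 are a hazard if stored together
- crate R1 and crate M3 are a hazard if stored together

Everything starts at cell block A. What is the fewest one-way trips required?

11

Counting alone: the guard can take at most 2 across per trip to cell block B, so moving all 7 needs at least 4 loaded trips out, with a return between consecutive ones — at least 7 crossings.
The safety rule pushes this higher. Following every safe sequence of crossings, the most of the 7 that can be at cell block B as the transport cart arrives there on crossings 7, 9 is 5, 6 respectively — never all 7.
So no plan with fewer than 11 crossings exists, and this one achieves 11:
1. Guard goes to cell block B with crate M3 and crate R1.
2. Guard goes back to cell block A with crate M3.
3. Guard goes to cell block B with crate M2 and crate M3.
4. Guard goes back to cell block A with crate M3.
5. Guard goes to cell block B with crate K3 and crate M3.
6. Guard goes back to cell block A with crate R1.
7. Guard goes to cell block B with crate R1 and crate R4.
8. Guard goes back to cell block A with crate R1.
9. Guard goes to cell block B with crate K6 and crate R1.
10. Guard goes back to cell block A with crate R1.
11. Guard goes to cell block B with crate R1 and crate R3.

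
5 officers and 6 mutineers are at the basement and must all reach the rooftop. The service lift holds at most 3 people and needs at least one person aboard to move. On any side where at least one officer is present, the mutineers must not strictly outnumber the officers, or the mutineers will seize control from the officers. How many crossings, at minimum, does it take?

The mutineers already outnumber the officers at the basement before anyone moves, so the starting position itself is disallowed.

impossible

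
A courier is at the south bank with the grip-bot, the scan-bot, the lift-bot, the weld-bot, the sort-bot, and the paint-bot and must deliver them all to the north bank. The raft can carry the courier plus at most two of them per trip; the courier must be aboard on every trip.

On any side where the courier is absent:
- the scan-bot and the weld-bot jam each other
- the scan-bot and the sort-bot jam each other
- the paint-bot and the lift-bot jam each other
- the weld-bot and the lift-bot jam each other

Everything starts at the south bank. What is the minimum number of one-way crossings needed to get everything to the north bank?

7

Counting alone: the courier can take at most 2 across per trip to the north bank, so moving all 6 needs at least 3 loaded trips out, with a return between consecutive ones — at least 5 crossings.
The safety rule pushes this higher. Following every safe sequence of crossings, the most of the 6 that can be at the north bank as the raft arrives there on crossing 5 is 5 — never all 6.
So no plan with fewer than 7 crossings exists, and this one achieves 7:
1. Courier goes to the north bank with the lift-bot and the scan-bot.  [the south bank: the grip-bot, the paint-bot, the sort-bot, the weld-bot | the north bank: the lift-bot, the scan-bot]
2. Courier goes back to the south bank alone.  [the south bank: the grip-bot, the paint-bot, the sort-bot, the weld-bot | the north bank: the lift-bot, the scan-bot]
3. Courier goes to the north bank with the grip-bot and the weld-bot.  [the south bank: the paint-bot, the sort-bot | the north bank: the grip-bot, the lift-bot, the scan-bot, the weld-bot]
4. Courier goes back to the south bank with the lift-bot and the scan-bot.  [the south bank: the lift-bot, the paint-bot, the scan-bot, the sort-bot | the north bank: the grip-bot, the weld-bot]
5. Courier goes to the north bank with the paint-bot and the sort-bot.  [the south bank: the lift-bot, the scan-bot | the north bank: the grip-bot, the paint-bot, the sort-bot, the weld-bot]
6. Courier goes back to the south bank alone.  [the south bank: the lift-bot, the scan-bot | the north bank: the grip-bot, the paint-bot, the sort-bot, the weld-bot]
7. Courier goes to the north bank with the lift-bot and the scan-bot.  [the south bank: — | the north bank: the grip-bot, the lift-bot, the paint-bot, the scan-bot, the sort-bot, the weld-bot]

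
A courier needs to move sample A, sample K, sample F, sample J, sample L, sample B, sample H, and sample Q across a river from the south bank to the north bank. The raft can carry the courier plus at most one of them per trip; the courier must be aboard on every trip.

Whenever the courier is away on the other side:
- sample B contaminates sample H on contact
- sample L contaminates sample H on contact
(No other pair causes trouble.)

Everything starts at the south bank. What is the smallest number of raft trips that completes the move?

17

Counting alone: the courier can take at most 1 across per trip to the north bank, so moving all 8 needs at least 8 loaded trips out, with a return between consecutive ones — at least 15 crossings.
The safety rule pushes this higher. Following every safe sequence of crossings, the most of the 8 that can be at the north bank as the raft arrives there on crossing 15 is 7 — never all 8.
So no plan with fewer than 17 crossings exists, and this one achieves 17:
1. Courier goes to the north bank with sample H.
2. Courier goes back to the south bank alone.
3. Courier goes to the north bank with sample A.
4. Courier goes back to the south bank alone.
5. Courier goes to the north bank with sample K.
6. Courier goes back to the south bank alone.
7. Courier goes to the north bank with sample F.
8. Courier goes back to the south bank alone.
9. Courier goes to the north bank with sample J.
10. Courier goes back to the south bank alone.
11. Courier goes to the north bank with sample L.
12. Courier goes back to the south bank with sample H.
13. Courier goes to the north bank with sample B.
14. Courier goes back to the south bank alone.
15. Courier goes to the north bank with sample Q.
16. Courier goes back to the south bank alone.
17. Courier goes to the north bank with sample H.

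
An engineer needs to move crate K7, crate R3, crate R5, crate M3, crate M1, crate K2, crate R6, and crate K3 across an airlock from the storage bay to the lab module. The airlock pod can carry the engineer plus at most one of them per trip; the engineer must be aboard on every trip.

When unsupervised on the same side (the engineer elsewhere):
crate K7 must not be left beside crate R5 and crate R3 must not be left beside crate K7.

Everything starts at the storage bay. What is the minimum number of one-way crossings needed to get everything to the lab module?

17

Counting alone: the engineer can take at most 1 across per trip to the lab module, so moving all 8 needs at least 8 loaded trips out, with a return between consecutive ones — at least 15 crossings.
The safety rule pushes this higher. Following every safe sequence of crossings, the most of the 8 that can be at the lab module as the airlock pod arrives there on crossing 15 is 7 — never all 8.
So no plan with fewer than 17 crossings exists, and this one achieves 17:
1. Engineer goes to the lab module with crate K7.  [the storage bay: crate K2, crate K3, crate M1, crate M3, crate R3, crate R5, crate R6 | the lab module: crate K7]
2. Engineer goes back to the storage bay alone.  [the storage bay: crate K2, crate K3, crate M1, crate M3, crate R3, crate R5, crate R6 | the lab module: crate K7]
3. Engineer goes to the lab module with crate R3.  [the storage bay: crate K2, crate K3, crate M1, crate M3, crate R5, crate R6 | the lab module: crate K7, crate R3]
4. Engineer goes back to the storage bay with crate K7.  [the storage bay: crate K2, crate K3, crate K7, crate M1, crate M3, crate R5, crate R6 | the lab module: crate R3]
5. Engineer goes to the lab module with crate R5.  [the storage bay: crate K2, crate K3, crate K7, crate M1, crate M3, crate R6 | the lab module: crate R3, crate R5]
6. Engineer goes back to the storage bay alone.  [the storage bay: crate K2, crate K3, crate K7, crate M1, crate M3, crate R6 | the lab module: crate R3, crate R5]
7. Engineer goes to the lab module with crate M3.  [the storage bay: crate K2, crate K3, crate K7, crate M1, crate R6 | the lab module: crate M3, crate R3, crate R5]
8. Engineer goes back to the storage bay alone.  [the storage bay: crate K2, crate K3, crate K7, crate M1, crate R6 | the lab module: crate M3, crate R3, crate R5]
9. Engineer goes to the lab module with crate M1.  [the storage bay: crate K2, crate K3, crate K7, crate R6 | the lab module: crate M1, crate M3, crate R3, crate R5]
10. Engineer goes back to the storage bay alone.  [the storage bay: crate K2, crate K3, crate K7, crate R6 | the lab module: crate M1, crate M3, crate R3, crate R5]
11. Engineer goes to the lab module with crate K2.  [the storage bay: crate K3, crate K7, crate R6 | the lab module: crate K2, crate M1, crate M3, crate R3, crate R5]
12. Engineer goes back to the storage bay alone.  [the storage bay: crate K3, crate K7, crate R6 | the lab module: crate K2, crate M1, crate M3, crate R3, crate R5]
13. Engineer goes to the lab module with crate R6.  [the storage bay: crate K3, crate K7 | the lab module: crate K2, crate M1, crate M3, crate R3, crate R5, crate R6]
14. Engineer goes back to the storage bay alone.  [the storage bay: crate K3, crate K7 | the lab module: crate K2, crate M1, crate M3, crate R3, crate R5, crate R6]
15. Engineer goes to the lab module with crate K3.  [the storage bay: crate K7 | the lab module: crate K2, crate K3, crate M1, crate M3, crate R3, crate R5, crate R6]
16. Engineer goes back to the storage bay alone.  [the storage bay: crate K7 | the lab module: crate K2, crate K3, crate M1, crate M3, crate R3, crate R5, crate R6]
17. Engineer goes to the lab module with crate K7.  [the storage bay: — | the lab module: crate K2, crate K3, crate K7, crate M1, crate M3, crate R3, crate R5, crate R6]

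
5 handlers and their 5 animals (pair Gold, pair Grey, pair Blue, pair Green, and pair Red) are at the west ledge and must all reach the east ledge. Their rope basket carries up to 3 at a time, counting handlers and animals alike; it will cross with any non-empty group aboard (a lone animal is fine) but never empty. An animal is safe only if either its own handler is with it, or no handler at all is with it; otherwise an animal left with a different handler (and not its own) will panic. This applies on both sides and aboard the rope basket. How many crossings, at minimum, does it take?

Counting alone: each trip to the east ledge takes at most 3 across and each return brings at least 1 back, so after t trips out (and t−1 returns) at most 3t − (t−1) of the 10 are across; that first reaches 10 at t = 5, so at least 9 crossings are needed.
The safety rule pushes this higher. Following every safe sequence of crossings, the most of the 10 that can be at the east ledge as the rope basket arrives there on crossing 9 is 9 — never all 10.
So no plan with fewer than 11 crossings exists, and this one achieves 11:
1. animal Gold and handler Gold cross → the east ledge.
2. handler Gold crosses ← the west ledge.
3. animal Blue, animal Green, and animal Grey cross → the east ledge.
4. animal Gold crosses ← the west ledge.
5. handler Blue, handler Green, and handler Grey cross → the east ledge.
6. animal Grey and handler Grey cross ← the west ledge.
7. handler Gold, handler Grey, and handler Red cross → the east ledge.
8. animal Blue crosses ← the west ledge.
9. animal Gold and animal Grey cross → the east ledge.
10. animal Gold crosses ← the west ledge.
11. animal Blue, animal Gold, and animal Red cross → the east ledge.

11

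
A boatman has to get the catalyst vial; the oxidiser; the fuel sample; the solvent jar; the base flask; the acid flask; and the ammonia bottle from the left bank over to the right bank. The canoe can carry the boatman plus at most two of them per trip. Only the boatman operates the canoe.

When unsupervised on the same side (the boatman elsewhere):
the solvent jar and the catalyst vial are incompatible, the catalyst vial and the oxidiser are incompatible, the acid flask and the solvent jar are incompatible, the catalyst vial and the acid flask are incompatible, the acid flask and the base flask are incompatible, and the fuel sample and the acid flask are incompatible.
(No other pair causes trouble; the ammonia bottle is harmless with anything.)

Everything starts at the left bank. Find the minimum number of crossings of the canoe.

11

Counting alone: the boatman can take at most 2 across per trip to the right bank, so moving all 7 needs at least 4 loaded trips out, with a return between consecutive ones — at least 7 crossings.
The safety rule pushes this higher. Following every safe sequence of crossings, the most of the 7 that can be at the right bank as the canoe arrives there on crossings 7, 9 is 5, 6 respectively — never all 7.
So no plan with fewer than 11 crossings exists, and this one achieves 11:
1. Boatman goes to the right bank with the acid flask and the catalyst vial.  [the left bank: the ammonia bottle, the base flask, the fuel sample, the oxidiser, the solvent jar | the right bank: the acid flask, the catalyst vial]
2. Boatman goes back to the left bank with the catalyst vial.  [the left bank: the ammonia bottle, the base flask, the catalyst vial, the fuel sample, the oxidiser, the solvent jar | the right bank: the acid flask]
3. Boatman goes to the right bank with the catalyst vial and the oxidiser.  [the left bank: the ammonia bottle, the base flask, the fuel sample, the solvent jar | the right bank: the acid flask, the catalyst vial, the oxidiser]
4. Boatman goes back to the left bank with the catalyst vial.  [the left bank: the ammonia bottle, the base flask, the catalyst vial, the fuel sample, the solvent jar | the right bank: the acid flask, the oxidiser]
5. Boatman goes to the right bank with the ammonia bottle and the catalyst vial.  [the left bank: the base flask, the fuel sample, the solvent jar | the right bank: the acid flask, the ammonia bottle, the catalyst vial, the oxidiser]
6. Boatman goes back to the left bank with the catalyst vial.  [the left bank: the base flask, the catalyst vial, the fuel sample, the solvent jar | the right bank: the acid flask, the ammonia bottle, the oxidiser]
7. Boatman goes to the right bank with the fuel sample and the solvent jar.  [the left bank: the base flask, the catalyst vial | the right bank: the acid flask, the ammonia bottle, the fuel sample, the oxidiser, the solvent jar]
8. Boatman goes back to the left bank with the acid flask.  [the left bank: the acid flask, the base flask, the catalyst vial | the right bank: the ammonia bottle, the fuel sample, the oxidiser, the solvent jar]
9. Boatman goes to the right bank with the base flask and the catalyst vial.  [the left bank: the acid flask | the right bank: the ammonia bottle, the base flask, the catalyst vial, the fuel sample, the oxidiser, the solvent jar]
10. Boatman goes back to the left bank with the catalyst vial.  [the left bank: the acid flask, the catalyst vial | the right bank: the ammonia bottle, the base flask, the fuel sample, the oxidiser, the solvent jar]
11. Boatman goes to the right bank with the acid flask and the catalyst vial.  [the left bank: — | the right bank: the acid flask, the ammonia bottle, the base flask, the catalyst vial, the fuel sample, the oxidiser, the solvent jar]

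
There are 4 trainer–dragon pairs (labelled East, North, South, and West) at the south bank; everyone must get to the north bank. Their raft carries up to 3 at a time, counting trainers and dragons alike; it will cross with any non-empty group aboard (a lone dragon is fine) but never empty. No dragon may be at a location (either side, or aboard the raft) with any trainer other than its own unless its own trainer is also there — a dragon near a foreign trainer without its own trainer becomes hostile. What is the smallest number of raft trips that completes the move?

9

Counting alone: each trip to the north bank takes at most 3 across and each return brings at least 1 back, so after t trips out (and t−1 returns) at most 3t − (t−1) of the 8 are across; that first reaches 8 at t = 4, so at least 7 crossings are needed.
The safety rule pushes this higher. Following every safe sequence of crossings, the most of the 8 that can be at the north bank as the raft arrives there on crossing 7 is 7 — never all 8.
So no plan with fewer than 9 crossings exists, and this one achieves 9:
1. dragon East and trainer East cross → the north bank.
2. trainer East crosses ← the south bank.
3. dragon North, trainer East, and trainer North cross → the north bank.
4. dragon East and trainer East cross ← the south bank.
5. trainer East, trainer South, and trainer West cross → the north bank.
6. dragon North crosses ← the south bank.
7. dragon East and dragon North cross → the north bank.
8. dragon East crosses ← the south bank.
9. dragon East, dragon South, and dragon West cross → the north bank.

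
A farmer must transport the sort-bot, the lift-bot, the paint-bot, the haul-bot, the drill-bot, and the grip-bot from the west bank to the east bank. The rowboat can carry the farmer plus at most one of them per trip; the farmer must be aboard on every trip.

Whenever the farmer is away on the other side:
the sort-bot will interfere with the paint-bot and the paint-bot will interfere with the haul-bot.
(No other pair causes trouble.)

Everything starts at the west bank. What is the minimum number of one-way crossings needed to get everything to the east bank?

Counting alone: the farmer can take at most 1 across per trip to the east bank, so moving all 6 needs at least 6 loaded trips out, with a return between consecutive ones — at least 11 crossings.
The safety rule pushes this higher. Following every safe sequence of crossings, the most of the 6 that can be at the east bank as the rowboat arrives there on crossing 11 is 5 — never all 6.
So no plan with fewer than 13 crossings exists, and this one achieves 13:
1. Farmer goes to the east bank with the paint-bot.
2. Farmer goes back to the west bank alone.
3. Farmer goes to the east bank with the sort-bot.
4. Farmer goes back to the west bank with the paint-bot.
5. Farmer goes to the east bank with the haul-bot.
6. Farmer goes back to the west bank alone.
7. Farmer goes to the east bank with the lift-bot.
8. Farmer goes back to the west bank alone.
9. Farmer goes to the east bank with the drill-bot.
10. Farmer goes back to the west bank alone.
11. Farmer goes to the east bank with the grip-bot.
12. Farmer goes back to the west bank alone.
13. Farmer goes to the east bank with the paint-bot.

13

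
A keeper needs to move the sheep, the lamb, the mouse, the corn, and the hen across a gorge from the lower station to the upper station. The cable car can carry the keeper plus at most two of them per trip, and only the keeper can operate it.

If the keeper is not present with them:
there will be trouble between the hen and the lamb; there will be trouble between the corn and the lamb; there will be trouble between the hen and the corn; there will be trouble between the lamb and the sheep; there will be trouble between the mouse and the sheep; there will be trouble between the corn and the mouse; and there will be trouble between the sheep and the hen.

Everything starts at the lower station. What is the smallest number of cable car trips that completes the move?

Whatever the first load, the items left behind include a forbidden pair without the keeper. No opening move is safe, so no plan exists.

impossible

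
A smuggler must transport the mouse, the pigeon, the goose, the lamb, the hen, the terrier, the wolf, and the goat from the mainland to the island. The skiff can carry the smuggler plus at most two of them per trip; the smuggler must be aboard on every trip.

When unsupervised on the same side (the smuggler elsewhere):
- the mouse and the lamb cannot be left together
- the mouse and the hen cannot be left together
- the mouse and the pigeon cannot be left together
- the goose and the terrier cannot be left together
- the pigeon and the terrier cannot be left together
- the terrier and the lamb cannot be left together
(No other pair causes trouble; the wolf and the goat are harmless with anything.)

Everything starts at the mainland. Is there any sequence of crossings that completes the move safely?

1. Smuggler goes to the island with the mouse and the terrier.  [the mainland: the goat, the goose, the hen, the lamb, the pigeon, the wolf | the island: the mouse, the terrier]
2. Smuggler goes back to the mainland alone.  [the mainland: the goat, the goose, the hen, the lamb, the pigeon, the wolf | the island: the mouse, the terrier]
3. Smuggler goes to the island with the goose and the pigeon.  [the mainland: the goat, the hen, the lamb, the wolf | the island: the goose, the mouse, the pigeon, the terrier]
4. Smuggler goes back to the mainland with the mouse and the terrier.  [the mainland: the goat, the hen, the lamb, the mouse, the terrier, the wolf | the island: the goose, the pigeon]
5. Smuggler goes to the island with the hen and the lamb.  [the mainland: the goat, the mouse, the terrier, the wolf | the island: the goose, the hen, the lamb, the pigeon]
6. Smuggler goes back to the mainland alone.  [the mainland: the goat, the mouse, the terrier, the wolf | the island: the goose, the hen, the lamb, the pigeon]
7. Smuggler goes to the island with the goat and the wolf.  [the mainland: the mouse, the terrier | the island: the goat, the goose, the hen, the lamb, the pigeon, the wolf]
8. Smuggler goes back to the mainland alone.  [the mainland: the mouse, the terrier | the island: the goat, the goose, the hen, the lamb, the pigeon, the wolf]
9. Smuggler goes to the island with the mouse and the terrier.  [the mainland: — | the island: the goat, the goose, the hen, the lamb, the mouse, the pigeon, the terrier, the wolf]

Yes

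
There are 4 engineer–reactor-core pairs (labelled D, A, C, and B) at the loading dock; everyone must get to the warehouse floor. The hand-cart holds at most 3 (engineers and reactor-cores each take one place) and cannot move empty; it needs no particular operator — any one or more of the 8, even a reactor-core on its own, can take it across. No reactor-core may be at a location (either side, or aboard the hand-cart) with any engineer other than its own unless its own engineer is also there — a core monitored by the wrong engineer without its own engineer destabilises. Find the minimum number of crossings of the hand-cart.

9

Counting alone: each trip to the warehouse floor takes at most 3 across and each return brings at least 1 back, so after t trips out (and t−1 returns) at most 3t − (t−1) of the 8 are across; that first reaches 8 at t = 4, so at least 7 crossings are needed.
The safety rule pushes this higher. Following every safe sequence of crossings, the most of the 8 that can be at the warehouse floor as the hand-cart arrives there on crossing 7 is 7 — never all 8.
So no plan with fewer than 9 crossings exists, and this one achieves 9:
1. engineer D and reactor-core D cross → the warehouse floor.
2. engineer D crosses ← the loading dock.
3. engineer A, engineer D, and reactor-core A cross → the warehouse floor.
4. engineer D and reactor-core D cross ← the loading dock.
5. engineer B, engineer C, and engineer D cross → the warehouse floor.
6. reactor-core A crosses ← the loading dock.
7. reactor-core A and reactor-core D cross → the warehouse floor.
8. reactor-core D crosses ← the loading dock.
9. reactor-core B, reactor-core C, and reactor-core D cross → the warehouse floor.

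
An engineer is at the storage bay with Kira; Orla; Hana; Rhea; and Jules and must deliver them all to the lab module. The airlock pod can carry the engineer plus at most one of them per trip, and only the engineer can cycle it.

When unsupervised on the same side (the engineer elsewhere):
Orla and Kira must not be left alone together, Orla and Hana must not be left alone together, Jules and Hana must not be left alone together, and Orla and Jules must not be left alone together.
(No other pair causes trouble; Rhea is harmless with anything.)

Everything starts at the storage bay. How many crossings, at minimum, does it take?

Whatever the first load, the items left behind include a forbidden pair without the engineer. No opening move is safe, so no plan exists.

impossible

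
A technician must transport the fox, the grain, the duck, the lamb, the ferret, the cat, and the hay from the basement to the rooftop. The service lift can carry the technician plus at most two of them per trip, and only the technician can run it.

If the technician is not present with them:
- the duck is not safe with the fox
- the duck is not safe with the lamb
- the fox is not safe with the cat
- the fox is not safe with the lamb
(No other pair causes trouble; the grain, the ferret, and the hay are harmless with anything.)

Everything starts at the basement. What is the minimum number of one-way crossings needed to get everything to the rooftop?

11

Counting alone: the technician can take at most 2 across per trip to the rooftop, so moving all 7 needs at least 4 loaded trips out, with a return between consecutive ones — at least 7 crossings.
The safety rule pushes this higher. Following every safe sequence of crossings, the most of the 7 that can be at the rooftop as the service lift arrives there on crossings 7, 9 is 5, 6 respectively — never all 7.
So no plan with fewer than 11 crossings exists, and this one achieves 11:
1. Technician goes to the rooftop with the duck and the fox.
2. Technician goes back to the basement with the fox.
3. Technician goes to the rooftop with the fox and the grain.
4. Technician goes back to the basement with the fox.
5. Technician goes to the rooftop with the ferret and the fox.
6. Technician goes back to the basement with the fox.
7. Technician goes to the rooftop with the cat and the fox.
8. Technician goes back to the basement with the fox.
9. Technician goes to the rooftop with the fox and the hay.
10. Technician goes back to the basement with the fox.
11. Technician goes to the rooftop with the fox and the lamb.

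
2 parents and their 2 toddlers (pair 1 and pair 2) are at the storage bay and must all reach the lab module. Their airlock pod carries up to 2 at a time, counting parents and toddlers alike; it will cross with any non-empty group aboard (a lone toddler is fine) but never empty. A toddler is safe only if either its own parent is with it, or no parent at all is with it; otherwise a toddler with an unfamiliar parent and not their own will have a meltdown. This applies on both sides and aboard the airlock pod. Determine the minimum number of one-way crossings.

Counting alone: each trip to the lab module takes at most 2 across and each return brings at least 1 back, so after t trips out (and t−1 returns) at most 2t − (t−1) of the 4 are across; that first reaches 4 at t = 3, so at least 5 crossings are needed.
The plan below uses exactly 5 crossings, so it is optimal:
1. parent 1 and toddler 1 cross → the lab module.
2. parent 1 crosses ← the storage bay.
3. parent 1 and parent 2 cross → the lab module.
4. parent 2 crosses ← the storage bay.
5. parent 2 and toddler 2 cross → the lab module.

5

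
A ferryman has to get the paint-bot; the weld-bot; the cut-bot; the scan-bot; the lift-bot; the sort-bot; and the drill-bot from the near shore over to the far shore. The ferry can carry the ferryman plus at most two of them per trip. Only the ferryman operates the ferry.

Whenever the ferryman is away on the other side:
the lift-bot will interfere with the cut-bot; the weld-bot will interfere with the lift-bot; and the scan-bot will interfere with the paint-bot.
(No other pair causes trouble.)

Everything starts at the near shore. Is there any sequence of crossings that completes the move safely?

1. Ferryman goes to the far shore with the lift-bot and the paint-bot.  [the near shore: the cut-bot, the drill-bot, the scan-bot, the sort-bot, the weld-bot | the far shore: the lift-bot, the paint-bot]
2. Ferryman goes back to the near shore alone.  [the near shore: the cut-bot, the drill-bot, the scan-bot, the sort-bot, the weld-bot | the far shore: the lift-bot, the paint-bot]
3. Ferryman goes to the far shore with the cut-bot and the weld-bot.  [the near shore: the drill-bot, the scan-bot, the sort-bot | the far shore: the cut-bot, the lift-bot, the paint-bot, the weld-bot]
4. Ferryman goes back to the near shore with the lift-bot.  [the near shore: the drill-bot, the lift-bot, the scan-bot, the sort-bot | the far shore: the cut-bot, the paint-bot, the weld-bot]
5. Ferryman goes to the far shore with the drill-bot and the sort-bot.  [the near shore: the lift-bot, the scan-bot | the far shore: the cut-bot, the drill-bot, the paint-bot, the sort-bot, the weld-bot]
6. Ferryman goes back to the near shore alone.  [the near shore: the lift-bot, the scan-bot | the far shore: the cut-bot, the drill-bot, the paint-bot, the sort-bot, the weld-bot]
7. Ferryman goes to the far shore with the lift-bot and the scan-bot.  [the near shore: — | the far shore: the cut-bot, the drill-bot, the lift-bot, the paint-bot, the scan-bot, the sort-bot, the weld-bot]

Yes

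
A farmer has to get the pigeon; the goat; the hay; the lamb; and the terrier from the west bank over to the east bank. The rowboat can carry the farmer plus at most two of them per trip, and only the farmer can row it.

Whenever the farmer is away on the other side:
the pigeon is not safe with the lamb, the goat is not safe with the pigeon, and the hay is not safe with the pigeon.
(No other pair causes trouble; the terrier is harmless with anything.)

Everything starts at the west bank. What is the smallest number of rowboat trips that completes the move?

5

Counting alone: the farmer can take at most 2 across per trip to the east bank, so moving all 5 needs at least 3 loaded trips out, with a return between consecutive ones — at least 5 crossings.
The plan below uses exactly 5 crossings, so it is optimal:
1. Farmer goes to the east bank with the goat and the pigeon.  [the west bank: the hay, the lamb, the terrier | the east bank: the goat, the pigeon]
2. Farmer goes back to the west bank with the pigeon.  [the west bank: the hay, the lamb, the pigeon, the terrier | the east bank: the goat]
3. Farmer goes to the east bank with the hay and the lamb.  [the west bank: the pigeon, the terrier | the east bank: the goat, the hay, the lamb]
4. Farmer goes back to the west bank alone.  [the west bank: the pigeon, the terrier | the east bank: the goat, the hay, the lamb]
5. Farmer goes to the east bank with the pigeon and the terrier.  [the west bank: — | the east bank: the goat, the hay, the lamb, the pigeon, the terrier]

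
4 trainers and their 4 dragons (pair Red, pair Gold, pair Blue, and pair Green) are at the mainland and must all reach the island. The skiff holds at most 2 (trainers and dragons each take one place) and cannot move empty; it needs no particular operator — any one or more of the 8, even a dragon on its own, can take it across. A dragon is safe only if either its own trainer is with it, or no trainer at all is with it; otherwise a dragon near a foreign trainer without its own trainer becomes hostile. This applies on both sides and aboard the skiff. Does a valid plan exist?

No

Following every safe sequence of crossings from the start, the most of the 8 that can be at the island as the skiff arrives there on crossings 1, 3, 5 is 2, 3, 4 respectively; the best ever achieved is 4 of 8.
From crossing 7 on, no configuration arises that was not already reachable earlier: only 44 distinct safe configurations (who is on which side, and where the skiff is) can ever be reached, none of them has everyone across, and every continuation just revisits them. So no valid plan exists.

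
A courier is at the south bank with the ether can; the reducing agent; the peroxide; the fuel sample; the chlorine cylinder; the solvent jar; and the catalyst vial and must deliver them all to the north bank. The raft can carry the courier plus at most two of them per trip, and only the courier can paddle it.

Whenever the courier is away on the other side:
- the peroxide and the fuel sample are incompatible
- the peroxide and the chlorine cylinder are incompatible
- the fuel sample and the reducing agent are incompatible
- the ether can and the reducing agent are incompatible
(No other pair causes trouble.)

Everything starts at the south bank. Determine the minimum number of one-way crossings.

Counting alone: the courier can take at most 2 across per trip to the north bank, so moving all 7 needs at least 4 loaded trips out, with a return between consecutive ones — at least 7 crossings.
The safety rule pushes this higher. Following every safe sequence of crossings, the most of the 7 that can be at the north bank as the raft arrives there on crossing 7 is 6 — never all 7.
So no plan with fewer than 9 crossings exists, and this one achieves 9:
1. Courier goes to the north bank with the peroxide and the reducing agent.  [the south bank: the catalyst vial, the chlorine cylinder, the ether can, the fuel sample, the solvent jar | the north bank: the peroxide, the reducing agent]
2. Courier goes back to the south bank alone.  [the south bank: the catalyst vial, the chlorine cylinder, the ether can, the fuel sample, the solvent jar | the north bank: the peroxide, the reducing agent]
3. Courier goes to the north bank with the ether can.  [the south bank: the catalyst vial, the chlorine cylinder, the fuel sample, the solvent jar | the north bank: the ether can, the peroxide, the reducing agent]
4. Courier goes back to the south bank with the reducing agent.  [the south bank: the catalyst vial, the chlorine cylinder, the fuel sample, the reducing agent, the solvent jar | the north bank: the ether can, the peroxide]
5. Courier goes to the north bank with the chlorine cylinder and the fuel sample.  [the south bank: the catalyst vial, the reducing agent, the solvent jar | the north bank: the chlorine cylinder, the ether can, the fuel sample, the peroxide]
6. Courier goes back to the south bank with the peroxide.  [the south bank: the catalyst vial, the peroxide, the reducing agent, the solvent jar | the north bank: the chlorine cylinder, the ether can, the fuel sample]
7. Courier goes to the north bank with the catalyst vial and the solvent jar.  [the south bank: the peroxide, the reducing agent | the north bank: the catalyst vial, the chlorine cylinder, the ether can, the fuel sample, the solvent jar]
8. Courier goes back to the south bank alone.  [the south bank: the peroxide, the reducing agent | the north bank: the catalyst vial, the chlorine cylinder, the ether can, the fuel sample, the solvent jar]
9. Courier goes to the north bank with the peroxide and the reducing agent.  [the south bank: — | the north bank: the catalyst vial, the chlorine cylinder, the ether can, the fuel sample, the peroxide, the reducing agent, the solvent jar]

9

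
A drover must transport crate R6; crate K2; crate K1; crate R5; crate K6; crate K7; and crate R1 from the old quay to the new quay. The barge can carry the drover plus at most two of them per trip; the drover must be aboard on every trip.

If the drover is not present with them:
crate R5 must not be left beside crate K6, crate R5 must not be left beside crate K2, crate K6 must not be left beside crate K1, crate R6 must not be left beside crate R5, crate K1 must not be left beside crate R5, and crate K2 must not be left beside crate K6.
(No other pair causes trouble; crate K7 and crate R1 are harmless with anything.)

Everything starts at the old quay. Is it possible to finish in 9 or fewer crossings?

No

Counting alone: the drover can take at most 2 across per trip to the new quay, so moving all 7 needs at least 4 loaded trips out, with a return between consecutive ones — at least 7 crossings.
The safety rule pushes this higher. Following every safe sequence of crossings, the most of the 7 that can be at the new quay as the barge arrives there on crossings 7, 9 is 5, 6 respectively — never all 7.
So the move cannot be finished within 9 crossings. (The shortest complete plan takes 11:)
1. Drover goes to the new quay with crate K6 and crate R5.
2. Drover goes back to the old quay with crate R5.
3. Drover goes to the new quay with crate R5 and crate R6.
4. Drover goes back to the old quay with crate R5.
5. Drover goes to the new quay with crate K1 and crate K2.
6. Drover goes back to the old quay with crate K6.
7. Drover goes to the new quay with crate K7 and crate R5.
8. Drover goes back to the old quay with crate R5.
9. Drover goes to the new quay with crate R1 and crate R5.
10. Drover goes back to the old quay with crate R5.
11. Drover goes to the new quay with crate K6 and crate R5.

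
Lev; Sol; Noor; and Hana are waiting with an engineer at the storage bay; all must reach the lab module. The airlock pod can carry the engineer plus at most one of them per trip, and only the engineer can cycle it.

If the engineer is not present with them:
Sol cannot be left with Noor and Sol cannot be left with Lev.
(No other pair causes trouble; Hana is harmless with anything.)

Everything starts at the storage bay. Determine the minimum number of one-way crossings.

9

Counting alone: the engineer can take at most 1 across per trip to the lab module, so moving all 4 needs at least 4 loaded trips out, with a return between consecutive ones — at least 7 crossings.
The safety rule pushes this higher. Following every safe sequence of crossings, the most of the 4 that can be at the lab module as the airlock pod arrives there on crossing 7 is 3 — never all 4.
So no plan with fewer than 9 crossings exists, and this one achieves 9:
1. Engineer goes to the lab module with Sol.
2. Engineer goes back to the storage bay alone.
3. Engineer goes to the lab module with Lev.
4. Engineer goes back to the storage bay with Sol.
5. Engineer goes to the lab module with Noor.
6. Engineer goes back to the storage bay alone.
7. Engineer goes to the lab module with Hana.
8. Engineer goes back to the storage bay alone.
9. Engineer goes to the lab module with Sol.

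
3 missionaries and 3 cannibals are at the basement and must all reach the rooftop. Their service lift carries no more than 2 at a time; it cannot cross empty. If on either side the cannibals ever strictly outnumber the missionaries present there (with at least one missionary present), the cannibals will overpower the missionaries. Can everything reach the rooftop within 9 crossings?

No

Counting alone: each trip to the rooftop takes at most 2 across and each return brings at least 1 back, so after t trips out (and t−1 returns) at most 2t − (t−1) of the 6 are across; that first reaches 6 at t = 5, so at least 9 crossings are needed.
The safety rule pushes this higher. Following every safe sequence of crossings, the most of the 6 that can be at the rooftop as the service lift arrives there on crossing 9 is 5 — never all 6.
So the move cannot be finished within 9 crossings. (The shortest complete plan takes 11:)
1. 2 cannibals → the rooftop.  (the basement: 3M 1C; the rooftop: 0M 2C)
2. 1 cannibal ← the basement.  (the basement: 3M 2C; the rooftop: 0M 1C)
3. 2 cannibals → the rooftop.  (the basement: 3M 0C; the rooftop: 0M 3C)
4. 1 cannibal ← the basement.  (the basement: 3M 1C; the rooftop: 0M 2C)
5. 2 missionaries → the rooftop.  (the basement: 1M 1C; the rooftop: 2M 2C)
6. 1 missionary and 1 cannibal ← the basement.  (the basement: 2M 2C; the rooftop: 1M 1C)
7. 2 missionaries → the rooftop.  (the basement: 0M 2C; the rooftop: 3M 1C)
8. 1 cannibal ← the basement.  (the basement: 0M 3C; the rooftop: 3M 0C)
9. 2 cannibals → the rooftop.  (the basement: 0M 1C; the rooftop: 3M 2C)
10. 1 cannibal ← the basement.  (the basement: 0M 2C; the rooftop: 3M 1C)
11. 2 cannibals → the rooftop.  (the basement: 0M 0C; the rooftop: 3M 3C)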